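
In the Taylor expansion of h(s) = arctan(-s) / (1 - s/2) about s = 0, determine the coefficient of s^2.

Take the Cauchy product of the two expansions.
h(0) = 0
h′(0) = -1
h′′(0) = -1
So c_2 = h′′(0)/2! = -1/2.

-1/2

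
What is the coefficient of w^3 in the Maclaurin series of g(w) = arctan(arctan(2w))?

-16/3

Substitute the inner expansion into the outer series and collect powers.
[w^0] = 0;  [w^1] = 2;  [w^2] = 0;  [w^3] = -16/3.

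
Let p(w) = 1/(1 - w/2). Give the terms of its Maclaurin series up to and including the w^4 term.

Compute the successive derivatives at the expansion point and divide by k!.
[w^0] = 1;  [w^1] = 1/2;  [w^2] = 1/4;  [w^3] = 1/8;  [w^4] = 1/16.

w^4/16 + w^3/8 + w^2/4 + w/2 + 1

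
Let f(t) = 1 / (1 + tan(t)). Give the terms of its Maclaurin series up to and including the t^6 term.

122*t^6/45 - 32*t^5/15 + 5*t^4/3 - 4*t^3/3 + t^2 - t + 1

Write 1/(1+u) = 1 - u + u^2 - u^3 + ... and substitute the series for u.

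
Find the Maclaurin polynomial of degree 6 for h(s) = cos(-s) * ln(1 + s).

Expand each factor separately, then convolve coefficients.
h(0) = 0
h′(0) = 1
h′′(0) = -1
h′′′(0) = -1
h^(4)(0) = 0
h^(5)(0) = 9
h^(6)(0) = -45

-s^6/16 + 3*s^5/40 - s^3/6 - s^2/2 + s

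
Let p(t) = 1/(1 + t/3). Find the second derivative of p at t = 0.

2/9

From the series, [t^2] p = 1/9; multiply by 2! = 2 to get 2/9.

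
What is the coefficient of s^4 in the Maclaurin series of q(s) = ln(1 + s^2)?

-1/2

q(0) = 0
q′(0) = 0
q′′(0) = 2
q′′′(0) = 0
q^(4)(0) = -12
So c_4 = q^(4)(0)/4! = -1/2.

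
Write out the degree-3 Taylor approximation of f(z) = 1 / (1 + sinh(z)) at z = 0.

Expand as Σ (-1)^k u^k with u equal to the inner function's series.

-7*z^3/6 + z^2 - z + 1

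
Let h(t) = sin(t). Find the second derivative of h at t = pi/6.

-1/2

The coefficient of (t - pi/6)^2 in the expansion is -1/4, so h′′(pi/6) = 2! * (-1/4) = -1/2.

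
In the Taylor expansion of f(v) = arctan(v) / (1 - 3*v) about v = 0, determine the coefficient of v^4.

26

Multiply the numerator's expansion by the denominator's geometric series.
f(0) = 0
f′(0) = 1
f′′(0) = 6
f′′′(0) = 52
f^(4)(0) = 624
So c_4 = f^(4)(0)/4! = 26.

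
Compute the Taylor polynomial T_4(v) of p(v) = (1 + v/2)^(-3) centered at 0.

[v^0] = 1;  [v^1] = -3/2;  [v^2] = 3/2;  [v^3] = -5/4;  [v^4] = 15/16.

15*v^4/16 - 5*v^3/4 + 3*v^2/2 - 3*v/2 + 1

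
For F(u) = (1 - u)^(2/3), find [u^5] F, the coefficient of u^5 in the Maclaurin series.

[u^0] = 1;  [u^1] = -2/3;  [u^2] = -1/9;  [u^3] = -4/81;  [u^4] = -7/243;  [u^5] = -14/729.
So c_5 = F^(5)(0)/5! = -14/729.

-14/729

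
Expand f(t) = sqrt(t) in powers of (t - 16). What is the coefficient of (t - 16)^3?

1/16384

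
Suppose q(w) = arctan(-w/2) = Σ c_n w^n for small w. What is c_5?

Compute the successive derivatives at the expansion point and divide by k!.
q(0) = 0
q′(0) = -1/2
q′′(0) = 0
q′′′(0) = 1/4
q^(4)(0) = 0
q^(5)(0) = -3/4
So c_5 = q^(5)(0)/5! = -1/160.

-1/160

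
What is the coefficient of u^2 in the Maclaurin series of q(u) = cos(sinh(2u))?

-2

Plug the Maclaurin series of the inner function into that of the outer and collect terms.
[u^0] = 1;  [u^1] = 0;  [u^2] = -2.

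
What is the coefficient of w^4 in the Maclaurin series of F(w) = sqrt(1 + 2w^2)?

-1/2

Differentiate repeatedly and evaluate at the center.
So c_4 = F^(4)(0)/4! = -1/2.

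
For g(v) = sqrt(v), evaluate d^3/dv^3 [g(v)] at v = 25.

The coefficient of (v - 25)^3 in the expansion is 1/50000, so g′′′(25) = 3! * (1/50000) = 3/25000.

3/25000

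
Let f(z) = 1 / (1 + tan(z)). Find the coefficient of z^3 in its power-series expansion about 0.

Use the geometric series for the reciprocal, then substitute.
[z^0] = 1;  [z^1] = -1;  [z^2] = 1;  [z^3] = -4/3.

-4/3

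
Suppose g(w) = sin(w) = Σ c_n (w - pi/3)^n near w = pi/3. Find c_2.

-sqrt(3)/4

Use the known series and substitute for the argument.
g(pi/3) = sqrt(3)/2
g′(pi/3) = 1/2
g′′(pi/3) = -sqrt(3)/2
So c_2 = g′′(pi/3)/2! = -sqrt(3)/4.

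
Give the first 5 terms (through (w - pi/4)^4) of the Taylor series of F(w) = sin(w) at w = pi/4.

F(pi/4) = sqrt(2)/2
F′(pi/4) = sqrt(2)/2
F′′(pi/4) = -sqrt(2)/2
F′′′(pi/4) = -sqrt(2)/2
F^(4)(pi/4) = sqrt(2)/2

sqrt(2)*(w - pi/4)^4/48 - sqrt(2)*(w - pi/4)^3/12 - sqrt(2)*(w - pi/4)^2/4 + sqrt(2)*(w - pi/4)/2 + sqrt(2)/2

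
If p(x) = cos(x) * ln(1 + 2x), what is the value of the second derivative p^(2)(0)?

-4

Multiply the two series term by term and collect like powers.
From the series, [x^2] p = -2; multiply by 2! = 2 to get -4.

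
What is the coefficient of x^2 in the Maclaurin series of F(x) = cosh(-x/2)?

1/8

Differentiate repeatedly and evaluate at the center.
F(0) = 1
F′(0) = 0
F′′(0) = 1/4
Dividing each by k! gives the coefficients c_0, ..., c_2.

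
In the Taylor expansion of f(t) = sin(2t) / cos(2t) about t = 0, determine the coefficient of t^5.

64/15

Write the quotient as an unknown series and match coefficients against numerator = denominator · series.
So c_5 = f^(5)(0)/5! = 64/15.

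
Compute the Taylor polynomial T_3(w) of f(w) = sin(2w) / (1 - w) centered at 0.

Multiply the two series term by term and collect like powers.
f(0) = 0
f′(0) = 2
f′′(0) = 4
f′′′(0) = 4
The Taylor polynomial is Σ f^(k)(0)/k! · w^k.

2*w^3/3 + 2*w^2 + 2*w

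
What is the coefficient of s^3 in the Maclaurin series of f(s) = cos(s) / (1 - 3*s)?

Use 1/(1 - r) = Σ r^k on the denominator, then take the Cauchy product.
f(0) = 1
f′(0) = 3
f′′(0) = 17
f′′′(0) = 153
So c_3 = f′′′(0)/3! = 51/2.

51/2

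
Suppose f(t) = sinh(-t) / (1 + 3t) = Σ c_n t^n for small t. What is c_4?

Write out both Maclaurin series and multiply, keeping only the needed powers.
[t^0] = 0;  [t^1] = -1;  [t^2] = 3;  [t^3] = -55/6;  [t^4] = 55/2.

55/2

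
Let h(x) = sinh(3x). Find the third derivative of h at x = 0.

From the series, [x^3] h = 9/2; multiply by 3! = 6 to get 27.

27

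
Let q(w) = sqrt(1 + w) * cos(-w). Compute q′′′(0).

Multiply the two series term by term and collect like powers.
The coefficient of w^3 in the expansion is -3/16, so q′′′(0) = 3! * (-3/16) = -9/8.

-9/8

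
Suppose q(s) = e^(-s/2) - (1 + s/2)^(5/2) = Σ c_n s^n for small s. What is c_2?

Add the two expansions coefficient-wise.
q(0) = 0
q′(0) = -7/4
q′′(0) = -11/16
The Taylor polynomial is Σ q^(k)(0)/k! · s^k.

-11/32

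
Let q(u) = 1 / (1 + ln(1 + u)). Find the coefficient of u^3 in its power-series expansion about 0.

-7/3

Expand as Σ (-1)^k u^k with u equal to the inner function's series.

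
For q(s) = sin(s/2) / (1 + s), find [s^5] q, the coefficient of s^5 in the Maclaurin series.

Take the Cauchy product of the two expansions.
[s^0] = 0;  [s^1] = 1/2;  [s^2] = -1/2;  [s^3] = 23/48;  [s^4] = -23/48;  [s^5] = 1841/3840.

1841/3840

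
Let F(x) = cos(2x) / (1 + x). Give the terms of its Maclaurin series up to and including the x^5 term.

Take the Cauchy product of the two expansions.
F(0) = 1
F′(0) = -1
F′′(0) = -2
F′′′(0) = 6
F^(4)(0) = -8
F^(5)(0) = 40
Dividing each by k! gives the coefficients c_0, ..., c_5.

x^5/3 - x^4/3 + x^3 - x^2 - x + 1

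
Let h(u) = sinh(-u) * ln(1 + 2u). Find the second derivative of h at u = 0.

Expand each factor separately, then convolve coefficients.
From the series, [u^2] h = -2; multiply by 2! = 2 to get -4.

-4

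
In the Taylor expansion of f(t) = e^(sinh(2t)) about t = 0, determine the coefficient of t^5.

16/5

Compose series: expand the inner function first, then feed it into the outer expansion.
[t^0] = 1;  [t^1] = 2;  [t^2] = 2;  [t^3] = 8/3;  [t^4] = 10/3;  [t^5] = 16/5.
So c_5 = f^(5)(0)/5! = 16/5.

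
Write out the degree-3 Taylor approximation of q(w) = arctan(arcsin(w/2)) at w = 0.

Plug the Maclaurin series of the inner function into that of the outer and collect terms.
q(0) = 0
q′(0) = 1/2
q′′(0) = 0
q′′′(0) = -1/8

-w^3/48 + w/2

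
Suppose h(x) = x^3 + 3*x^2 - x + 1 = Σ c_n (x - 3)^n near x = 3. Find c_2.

Apply the Taylor formula c_k = f^(k)(a)/k!.
h(3) = 52
h′(3) = 44
h′′(3) = 24
So c_2 = h′′(3)/2! = 12.

12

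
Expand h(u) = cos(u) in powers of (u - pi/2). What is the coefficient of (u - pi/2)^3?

h(pi/2) = 0
h′(pi/2) = -1
h′′(pi/2) = 0
h′′′(pi/2) = 1
Dividing each by k! gives the coefficients c_0, ..., c_3.

1/6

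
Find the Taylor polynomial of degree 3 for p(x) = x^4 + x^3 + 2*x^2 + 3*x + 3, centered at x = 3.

p(3) = 138
p′(3) = 150
p′′(3) = 130
p′′′(3) = 78

13*(x - 3)^3 + 65*(x - 3)^2 + 150*(x - 3) + 138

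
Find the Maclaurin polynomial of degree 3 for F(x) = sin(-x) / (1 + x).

-5*x^3/6 + x^2 - x

Multiply the two series term by term and collect like powers.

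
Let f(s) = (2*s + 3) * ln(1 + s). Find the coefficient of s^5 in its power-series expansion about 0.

1/10

Shift and add copies of the series according to the polynomial's terms.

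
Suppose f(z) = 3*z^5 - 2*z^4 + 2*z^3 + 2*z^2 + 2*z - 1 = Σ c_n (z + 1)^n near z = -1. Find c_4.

[(z + 1)^0] = -8;  [(z + 1)^1] = 27;  [(z + 1)^2] = -46;  [(z + 1)^3] = 40;  [(z + 1)^4] = -17.
So c_4 = f^(4)(-1)/4! = -17.

-17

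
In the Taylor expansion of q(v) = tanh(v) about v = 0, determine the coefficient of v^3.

-1/3

q(0) = 0
q′(0) = 1
q′′(0) = 0
q′′′(0) = -2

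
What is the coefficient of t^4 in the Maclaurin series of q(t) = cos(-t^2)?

[t^0] = 1;  [t^1] = 0;  [t^2] = 0;  [t^3] = 0;  [t^4] = -1/2.
So c_4 = q^(4)(0)/4! = -1/2.

-1/2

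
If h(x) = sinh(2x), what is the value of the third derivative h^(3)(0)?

8

Differentiate repeatedly and evaluate at the center.
The coefficient of x^3 in the expansion is 4/3, so h′′′(0) = 3! * (4/3) = 8.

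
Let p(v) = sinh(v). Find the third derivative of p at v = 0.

Compute the successive derivatives at the expansion point and divide by k!.
The coefficient of v^3 in the expansion is 1/6, so p′′′(0) = 3! * (1/6) = 1.

1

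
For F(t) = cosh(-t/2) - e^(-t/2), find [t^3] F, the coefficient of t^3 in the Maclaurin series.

Combine the two series term by term.
F(0) = 0
F′(0) = 1/2
F′′(0) = 0
F′′′(0) = 1/8

1/48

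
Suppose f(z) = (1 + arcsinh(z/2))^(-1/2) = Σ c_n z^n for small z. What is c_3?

-11/384

Plug the Maclaurin series of the inner function into that of the outer and collect terms.
f(0) = 1
f′(0) = -1/4
f′′(0) = 3/16
f′′′(0) = -11/64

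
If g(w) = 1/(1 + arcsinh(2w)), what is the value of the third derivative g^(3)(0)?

-40

Compose series: expand the inner function first, then feed it into the outer expansion.
From the series, [w^3] g = -20/3; multiply by 3! = 6 to get -40.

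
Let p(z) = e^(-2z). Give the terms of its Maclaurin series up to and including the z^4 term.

2*z^4/3 - 4*z^3/3 + 2*z^2 - 2*z + 1

[z^0] = 1;  [z^1] = -2;  [z^2] = 2;  [z^3] = -4/3;  [z^4] = 2/3.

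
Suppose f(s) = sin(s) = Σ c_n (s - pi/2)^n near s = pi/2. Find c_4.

1/24

Compute the successive derivatives at the expansion point and divide by k!.
[(s - pi/2)^0] = 1;  [(s - pi/2)^1] = 0;  [(s - pi/2)^2] = -1/2;  [(s - pi/2)^3] = 0;  [(s - pi/2)^4] = 1/24.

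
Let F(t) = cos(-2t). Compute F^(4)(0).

Compute the successive derivatives at the expansion point and divide by k!.
The coefficient of t^4 in the expansion is 2/3, so F^(4)(0) = 4! * (2/3) = 16.

16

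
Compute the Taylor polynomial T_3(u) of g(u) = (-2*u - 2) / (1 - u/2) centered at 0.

-3*u^3/4 - 3*u^2/2 - 3*u - 2

Multiply each power in the prefactor through the base expansion.
g(0) = -2
g′(0) = -3
g′′(0) = -3
g′′′(0) = -9/2
Dividing each by k! gives the coefficients c_0, ..., c_3.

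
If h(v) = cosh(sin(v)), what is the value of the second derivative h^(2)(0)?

Compose series: expand the inner function first, then feed it into the outer expansion.
The coefficient of v^2 in the expansion is 1/2, so h′′(0) = 2! * (1/2) = 1.

1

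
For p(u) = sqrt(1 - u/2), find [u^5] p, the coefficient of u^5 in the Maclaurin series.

-7/8192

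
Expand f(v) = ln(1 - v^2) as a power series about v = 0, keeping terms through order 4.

-v^4/2 - v^2

f(0) = 0
f′(0) = 0
f′′(0) = -2
f′′′(0) = 0
f^(4)(0) = -12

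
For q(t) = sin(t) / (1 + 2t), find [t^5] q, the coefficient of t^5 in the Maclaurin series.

Write out both Maclaurin series and multiply, keeping only the needed powers.
q(0) = 0
q′(0) = 1
q′′(0) = -4
q′′′(0) = 23
q^(4)(0) = -184
q^(5)(0) = 1841
The Taylor polynomial is Σ q^(k)(0)/k! · t^k.

1841/120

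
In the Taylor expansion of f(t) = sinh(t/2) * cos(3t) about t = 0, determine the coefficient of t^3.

Multiply the two series term by term and collect like powers.
f(0) = 0
f′(0) = 1/2
f′′(0) = 0
f′′′(0) = -107/8
Dividing each by k! gives the coefficients c_0, ..., c_3.

-107/48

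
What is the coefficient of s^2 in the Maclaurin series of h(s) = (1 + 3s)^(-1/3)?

2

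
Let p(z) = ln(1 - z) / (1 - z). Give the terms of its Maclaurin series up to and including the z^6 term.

-49*z^6/20 - 137*z^5/60 - 25*z^4/12 - 11*z^3/6 - 3*z^2/2 - z

Write out both Maclaurin series and multiply, keeping only the needed powers.
p(0) = 0
p′(0) = -1
p′′(0) = -3
p′′′(0) = -11
p^(4)(0) = -50
p^(5)(0) = -274
p^(6)(0) = -1764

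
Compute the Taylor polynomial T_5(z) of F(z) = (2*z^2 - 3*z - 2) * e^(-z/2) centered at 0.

Distribute the polynomial across the series and collect like powers.
F(0) = -2
F′(0) = -2
F′′(0) = 13/2
F′′′(0) = -8
F^(4)(0) = 59/8
F^(5)(0) = -47/8

-47*z^5/960 + 59*z^4/192 - 4*z^3/3 + 13*z^2/4 - 2*z - 2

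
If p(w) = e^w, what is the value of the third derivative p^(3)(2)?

Differentiate repeatedly and evaluate at the center.
The coefficient of (w - 2)^3 in the expansion is e^(2)/6, so p′′′(2) = 3! * (e^(2)/6) = e^(2).

e^(2)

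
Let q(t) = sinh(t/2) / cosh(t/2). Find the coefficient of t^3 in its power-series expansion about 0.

Invert the denominator's series and multiply.
q(0) = 0
q′(0) = 1/2
q′′(0) = 0
q′′′(0) = -1/4
Dividing each by k! gives the coefficients c_0, ..., c_3.

-1/24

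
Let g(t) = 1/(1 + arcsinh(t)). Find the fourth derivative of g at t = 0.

16

Let u equal the inner series; expand the outer function in u and truncate.
The coefficient of t^4 in the expansion is 2/3, so g^(4)(0) = 4! * (2/3) = 16.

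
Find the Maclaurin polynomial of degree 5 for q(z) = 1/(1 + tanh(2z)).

Substitute the inner expansion into the outer series and collect powers.
[z^0] = 1;  [z^1] = -2;  [z^2] = 4;  [z^3] = -16/3;  [z^4] = 16/3;  [z^5] = -64/15.

-64*z^5/15 + 16*z^4/3 - 16*z^3/3 + 4*z^2 - 2*z + 1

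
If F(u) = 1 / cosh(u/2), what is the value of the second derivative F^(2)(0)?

-1/4

Divide the numerator series by the denominator series (power-series long division).
The coefficient of u^2 in the expansion is -1/8, so F′′(0) = 2! * (-1/8) = -1/4.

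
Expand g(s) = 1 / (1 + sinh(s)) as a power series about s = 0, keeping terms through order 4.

Use the geometric series for the reciprocal, then substitute.
g(0) = 1
g′(0) = -1
g′′(0) = 2
g′′′(0) = -7
g^(4)(0) = 32

4*s^4/3 - 7*s^3/6 + s^2 - s + 1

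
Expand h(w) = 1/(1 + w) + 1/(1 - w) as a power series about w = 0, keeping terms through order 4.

Add the two expansions coefficient-wise.

2*w^4 + 2*w^2 + 2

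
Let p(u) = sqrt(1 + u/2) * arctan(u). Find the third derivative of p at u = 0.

-35/16

Expand each factor separately, then convolve coefficients.
From the series, [u^3] p = -35/96; multiply by 3! = 6 to get -35/16.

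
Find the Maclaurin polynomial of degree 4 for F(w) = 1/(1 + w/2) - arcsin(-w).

Combine the two series term by term.
F(0) = 1
F′(0) = 1/2
F′′(0) = 1/2
F′′′(0) = 1/4
F^(4)(0) = 3/2

w^4/16 + w^3/24 + w^2/4 + w/2 + 1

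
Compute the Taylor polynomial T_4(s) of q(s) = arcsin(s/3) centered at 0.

s^3/162 + s/3

[s^0] = 0;  [s^1] = 1/3;  [s^2] = 0;  [s^3] = 1/162;  [s^4] = 0.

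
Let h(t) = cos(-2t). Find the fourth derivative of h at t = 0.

16

From the series, [t^4] h = 2/3; multiply by 4! = 24 to get 16.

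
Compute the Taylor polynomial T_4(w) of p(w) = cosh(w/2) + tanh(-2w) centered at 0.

Expand each term separately and add.

w^4/384 + 8*w^3/3 + w^2/8 - 2*w + 1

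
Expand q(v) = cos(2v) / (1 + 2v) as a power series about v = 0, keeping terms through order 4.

Multiply the two series term by term and collect like powers.
[v^0] = 1;  [v^1] = -2;  [v^2] = 2;  [v^3] = -4;  [v^4] = 26/3.

26*v^4/3 - 4*v^3 + 2*v^2 - 2*v + 1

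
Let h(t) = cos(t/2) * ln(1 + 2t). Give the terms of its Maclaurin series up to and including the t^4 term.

-15*t^4/4 + 29*t^3/12 - 2*t^2 + 2*t

Write out both Maclaurin series and multiply, keeping only the needed powers.
[t^0] = 0;  [t^1] = 2;  [t^2] = -2;  [t^3] = 29/12;  [t^4] = -15/4.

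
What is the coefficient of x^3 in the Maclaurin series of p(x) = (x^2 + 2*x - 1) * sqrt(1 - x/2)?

-39/128

Multiply each power in the prefactor through the base expansion.
p(0) = -1
p′(0) = 9/4
p′′(0) = 17/16
p′′′(0) = -117/64
So c_3 = p′′′(0)/3! = -39/128.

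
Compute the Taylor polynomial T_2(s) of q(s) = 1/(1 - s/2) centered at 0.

[s^0] = 1;  [s^1] = 1/2;  [s^2] = 1/4.

s^2/4 + s/2 + 1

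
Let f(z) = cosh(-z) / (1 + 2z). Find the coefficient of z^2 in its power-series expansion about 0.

Take the Cauchy product of the two expansions.
f(0) = 1
f′(0) = -2
f′′(0) = 9
Dividing each by k! gives the coefficients c_0, ..., c_2.

9/2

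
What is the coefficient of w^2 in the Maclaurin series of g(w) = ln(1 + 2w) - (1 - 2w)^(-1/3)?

Combine the two series term by term.
[w^0] = -1;  [w^1] = 4/3;  [w^2] = -26/9.

-26/9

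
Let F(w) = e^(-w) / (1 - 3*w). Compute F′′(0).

Multiply the numerator's expansion by the denominator's geometric series.
The coefficient of w^2 in the expansion is 13/2, so F′′(0) = 2! * (13/2) = 13.

13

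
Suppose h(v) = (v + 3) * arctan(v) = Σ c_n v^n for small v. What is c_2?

Shift and add copies of the series according to the polynomial's terms.
h(0) = 0
h′(0) = 3
h′′(0) = 2

1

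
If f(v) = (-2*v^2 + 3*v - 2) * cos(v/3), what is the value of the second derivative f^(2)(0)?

-34/9

Multiply each power in the prefactor through the base expansion.
From the series, [v^2] f = -17/9; multiply by 2! = 2 to get -34/9.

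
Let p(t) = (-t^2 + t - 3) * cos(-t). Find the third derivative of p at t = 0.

-3

Shift and add copies of the series according to the polynomial's terms.
From the series, [t^3] p = -1/2; multiply by 3! = 6 to get -3.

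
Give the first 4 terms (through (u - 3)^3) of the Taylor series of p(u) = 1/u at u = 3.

Use the known series and substitute for the argument.
p(3) = 1/3
p′(3) = -1/9
p′′(3) = 2/27
p′′′(3) = -2/27
The Taylor polynomial is Σ p^(k)(3)/k! · (u - 3)^k.

-(u - 3)^3/81 + (u - 3)^2/27 - (u - 3)/9 + 1/3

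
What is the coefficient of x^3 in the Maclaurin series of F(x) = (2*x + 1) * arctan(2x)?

-8/3

Multiply each power in the prefactor through the base expansion.
F(0) = 0
F′(0) = 2
F′′(0) = 8
F′′′(0) = -16
So c_3 = F′′′(0)/3! = -8/3.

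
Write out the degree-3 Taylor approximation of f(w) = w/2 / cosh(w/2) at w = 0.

-w^3/16 + w/2

Invert the denominator's series and multiply.
[w^0] = 0;  [w^1] = 1/2;  [w^2] = 0;  [w^3] = -1/16.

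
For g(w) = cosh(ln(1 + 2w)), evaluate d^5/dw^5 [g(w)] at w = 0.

Compose series: expand the inner function first, then feed it into the outer expansion.
The coefficient of w^5 in the expansion is -16, so g^(5)(0) = 5! * (-16) = -1920.

-1920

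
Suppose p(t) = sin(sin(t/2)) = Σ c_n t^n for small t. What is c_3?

Compose series: expand the inner function first, then feed it into the outer expansion.

-1/24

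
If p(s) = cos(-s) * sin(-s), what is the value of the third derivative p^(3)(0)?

Write out both Maclaurin series and multiply, keeping only the needed powers.
The coefficient of s^3 in the expansion is 2/3, so p′′′(0) = 3! * (2/3) = 4.

4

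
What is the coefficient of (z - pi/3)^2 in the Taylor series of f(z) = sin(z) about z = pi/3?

[(z - pi/3)^0] = sqrt(3)/2;  [(z - pi/3)^1] = 1/2;  [(z - pi/3)^2] = -sqrt(3)/4.
So c_2 = f′′(pi/3)/2! = -sqrt(3)/4.

-sqrt(3)/4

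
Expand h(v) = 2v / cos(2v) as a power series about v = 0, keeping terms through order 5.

Divide the numerator series by the denominator series (power-series long division).
h(0) = 0
h′(0) = 2
h′′(0) = 0
h′′′(0) = 24
h^(4)(0) = 0
h^(5)(0) = 800
The Taylor polynomial is Σ h^(k)(0)/k! · v^k.

20*v^5/3 + 4*v^3 + 2*v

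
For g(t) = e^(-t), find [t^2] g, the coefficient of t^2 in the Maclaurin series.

1/2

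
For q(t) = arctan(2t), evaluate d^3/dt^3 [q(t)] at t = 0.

The coefficient of t^3 in the expansion is -8/3, so q′′′(0) = 3! * (-8/3) = -16.

-16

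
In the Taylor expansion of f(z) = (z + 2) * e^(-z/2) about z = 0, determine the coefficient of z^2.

-1/4

Distribute the polynomial across the series and collect like powers.
f(0) = 2
f′(0) = 0
f′′(0) = -1/2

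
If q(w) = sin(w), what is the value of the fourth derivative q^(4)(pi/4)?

The coefficient of (w - pi/4)^4 in the expansion is sqrt(2)/48, so q^(4)(pi/4) = 4! * (sqrt(2)/48) = sqrt(2)/2.

sqrt(2)/2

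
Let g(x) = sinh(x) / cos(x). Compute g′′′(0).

4

Divide the numerator series by the denominator series (power-series long division).
The coefficient of x^3 in the expansion is 2/3, so g′′′(0) = 3! * (2/3) = 4.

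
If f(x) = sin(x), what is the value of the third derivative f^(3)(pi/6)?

-sqrt(3)/2

The coefficient of (x - pi/6)^3 in the expansion is -sqrt(3)/12, so f′′′(pi/6) = 3! * (-sqrt(3)/12) = -sqrt(3)/2.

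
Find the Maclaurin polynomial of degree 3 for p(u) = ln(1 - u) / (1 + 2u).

-10*u^3/3 + 3*u^2/2 - u

Take the Cauchy product of the two expansions.
[u^0] = 0;  [u^1] = -1;  [u^2] = 3/2;  [u^3] = -10/3.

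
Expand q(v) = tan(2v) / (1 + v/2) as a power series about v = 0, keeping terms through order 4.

Multiply the two series term by term and collect like powers.

-19*v^4/12 + 19*v^3/6 - v^2 + 2*v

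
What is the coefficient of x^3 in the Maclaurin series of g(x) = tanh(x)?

-1/3

Differentiate repeatedly and evaluate at the center.
So c_3 = g′′′(0)/3! = -1/3.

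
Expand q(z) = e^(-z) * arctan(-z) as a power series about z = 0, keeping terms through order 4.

-z^4/6 - z^3/6 + z^2 - z

Take the Cauchy product of the two expansions.
[z^0] = 0;  [z^1] = -1;  [z^2] = 1;  [z^3] = -1/6;  [z^4] = -1/6.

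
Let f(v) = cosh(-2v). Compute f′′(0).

4

Apply the Taylor formula c_k = f^(k)(a)/k!.
The coefficient of v^2 in the expansion is 2, so f′′(0) = 2! * (2) = 4.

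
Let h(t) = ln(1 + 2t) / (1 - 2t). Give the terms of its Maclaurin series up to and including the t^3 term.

20*t^3/3 + 2*t^2 + 2*t

Take the Cauchy product of the two expansions.
h(0) = 0
h′(0) = 2
h′′(0) = 4
h′′′(0) = 40
Dividing each by k! gives the coefficients c_0, ..., c_3.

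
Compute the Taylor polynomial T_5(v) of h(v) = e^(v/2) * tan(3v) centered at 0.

Multiply the two series term by term and collect like powers.
h(0) = 0
h′(0) = 3
h′′(0) = 3
h′′′(0) = 225/4
h^(4)(0) = 219/2
h^(5)(0) = 64383/16
The Taylor polynomial is Σ h^(k)(0)/k! · v^k.

21461*v^5/640 + 73*v^4/16 + 75*v^3/8 + 3*v^2/2 + 3*v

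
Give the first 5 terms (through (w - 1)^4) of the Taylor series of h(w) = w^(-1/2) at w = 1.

35*(w - 1)^4/128 - 5*(w - 1)^3/16 + 3*(w - 1)^2/8 - (w - 1)/2 + 1

[(w - 1)^0] = 1;  [(w - 1)^1] = -1/2;  [(w - 1)^2] = 3/8;  [(w - 1)^3] = -5/16;  [(w - 1)^4] = 35/128.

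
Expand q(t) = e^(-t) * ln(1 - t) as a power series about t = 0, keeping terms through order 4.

Take the Cauchy product of the two expansions.
[t^0] = 0;  [t^1] = -1;  [t^2] = 1/2;  [t^3] = -1/3;  [t^4] = 0.

-t^3/3 + t^2/2 - t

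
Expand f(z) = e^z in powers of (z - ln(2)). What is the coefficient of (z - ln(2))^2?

Differentiate repeatedly and evaluate at the center.
[(z - ln(2))^0] = 2;  [(z - ln(2))^1] = 2;  [(z - ln(2))^2] = 1.
So c_2 = f′′(ln(2))/2! = 1.

1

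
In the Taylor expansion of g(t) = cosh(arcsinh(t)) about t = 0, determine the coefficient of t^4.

-1/8

Compose series: expand the inner function first, then feed it into the outer expansion.
[t^0] = 1;  [t^1] = 0;  [t^2] = 1/2;  [t^3] = 0;  [t^4] = -1/8.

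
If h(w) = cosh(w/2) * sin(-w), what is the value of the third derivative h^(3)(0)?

1/4

Take the Cauchy product of the two expansions.
The coefficient of w^3 in the expansion is 1/24, so h′′′(0) = 3! * (1/24) = 1/4.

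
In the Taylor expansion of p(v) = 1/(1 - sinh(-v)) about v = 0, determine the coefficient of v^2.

1

Substitute the inner expansion into the outer series and collect powers.
p(0) = 1
p′(0) = -1
p′′(0) = 2
Dividing each by k! gives the coefficients c_0, ..., c_2.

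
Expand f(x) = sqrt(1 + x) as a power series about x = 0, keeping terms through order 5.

Use the known series and substitute for the argument.
[x^0] = 1;  [x^1] = 1/2;  [x^2] = -1/8;  [x^3] = 1/16;  [x^4] = -5/128;  [x^5] = 7/256.

7*x^5/256 - 5*x^4/128 + x^3/16 - x^2/8 + x/2 + 1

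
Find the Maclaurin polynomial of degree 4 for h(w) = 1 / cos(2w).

10*w^4/3 + 2*w^2 + 1

Divide the numerator series by the denominator series (power-series long division).
h(0) = 1
h′(0) = 0
h′′(0) = 4
h′′′(0) = 0
h^(4)(0) = 80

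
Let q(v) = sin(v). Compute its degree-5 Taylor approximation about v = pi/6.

Differentiate repeatedly and evaluate at the center.
q(pi/6) = 1/2
q′(pi/6) = sqrt(3)/2
q′′(pi/6) = -1/2
q′′′(pi/6) = -sqrt(3)/2
q^(4)(pi/6) = 1/2
q^(5)(pi/6) = sqrt(3)/2

sqrt(3)*(v - pi/6)^5/240 + (v - pi/6)^4/48 - sqrt(3)*(v - pi/6)^3/12 - (v - pi/6)^2/4 + sqrt(3)*(v - pi/6)/2 + 1/2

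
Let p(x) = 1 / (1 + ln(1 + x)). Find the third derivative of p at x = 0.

-14

Expand as Σ (-1)^k u^k with u equal to the inner function's series.
The coefficient of x^3 in the expansion is -7/3, so p′′′(0) = 3! * (-7/3) = -14.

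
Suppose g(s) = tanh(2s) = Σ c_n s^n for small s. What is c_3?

-8/3

Differentiate repeatedly and evaluate at the center.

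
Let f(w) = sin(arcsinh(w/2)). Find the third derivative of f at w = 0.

Substitute the inner expansion into the outer series and collect powers.
From the series, [w^3] f = -1/24; multiply by 3! = 6 to get -1/4.

-1/4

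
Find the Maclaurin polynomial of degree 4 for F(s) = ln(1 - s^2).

Use the known series and substitute for the argument.
[s^0] = 0;  [s^1] = 0;  [s^2] = -1;  [s^3] = 0;  [s^4] = -1/2.

-s^4/2 - s^2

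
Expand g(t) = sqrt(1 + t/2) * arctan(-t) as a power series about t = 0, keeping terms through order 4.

Take the Cauchy product of the two expansions.

29*t^4/384 + 35*t^3/96 - t^2/4 - t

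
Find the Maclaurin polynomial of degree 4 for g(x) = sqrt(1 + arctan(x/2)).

17*x^4/6144 - 5*x^3/384 - x^2/32 + x/4 + 1

Compose series: expand the inner function first, then feed it into the outer expansion.
g(0) = 1
g′(0) = 1/4
g′′(0) = -1/16
g′′′(0) = -5/64
g^(4)(0) = 17/256
Dividing each by k! gives the coefficients c_0, ..., c_4.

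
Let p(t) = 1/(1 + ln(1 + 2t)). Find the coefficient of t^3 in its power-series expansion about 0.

Compose series: expand the inner function first, then feed it into the outer expansion.
[t^0] = 1;  [t^1] = -2;  [t^2] = 6;  [t^3] = -56/3.
So c_3 = p′′′(0)/3! = -56/3.

-56/3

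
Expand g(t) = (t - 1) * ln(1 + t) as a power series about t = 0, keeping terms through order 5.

Multiply each power in the prefactor through the base expansion.
[t^0] = 0;  [t^1] = -1;  [t^2] = 3/2;  [t^3] = -5/6;  [t^4] = 7/12;  [t^5] = -9/20.

-9*t^5/20 + 7*t^4/12 - 5*t^3/6 + 3*t^2/2 - t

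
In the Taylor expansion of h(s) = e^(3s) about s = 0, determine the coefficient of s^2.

9/2

h(0) = 1
h′(0) = 3
h′′(0) = 9
So c_2 = h′′(0)/2! = 9/2.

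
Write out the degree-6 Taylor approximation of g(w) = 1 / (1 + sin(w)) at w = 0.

Write 1/(1+u) = 1 - u + u^2 - u^3 + ... and substitute the series for u.
g(0) = 1
g′(0) = -1
g′′(0) = 2
g′′′(0) = -5
g^(4)(0) = 16
g^(5)(0) = -61
g^(6)(0) = 272

17*w^6/45 - 61*w^5/120 + 2*w^4/3 - 5*w^3/6 + w^2 - w + 1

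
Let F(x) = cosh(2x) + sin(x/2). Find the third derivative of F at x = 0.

-1/8

Combine the two series term by term.
The coefficient of x^3 in the expansion is -1/48, so F′′′(0) = 3! * (-1/48) = -1/8.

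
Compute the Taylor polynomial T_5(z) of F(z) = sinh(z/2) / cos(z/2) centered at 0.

Divide the numerator series by the denominator series (power-series long division).
F(0) = 0
F′(0) = 1/2
F′′(0) = 0
F′′′(0) = 1/2
F^(4)(0) = 0
F^(5)(0) = 9/8

3*z^5/320 + z^3/12 + z/2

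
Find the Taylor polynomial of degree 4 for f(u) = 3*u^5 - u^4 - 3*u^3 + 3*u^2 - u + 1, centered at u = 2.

29*(u - 2)^4 + 109*(u - 2)^3 + 201*(u - 2)^2 + 183*(u - 2) + 67

f(2) = 67
f′(2) = 183
f′′(2) = 402
f′′′(2) = 654
f^(4)(2) = 696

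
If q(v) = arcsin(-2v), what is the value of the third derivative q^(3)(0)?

-8

From the series, [v^3] q = -4/3; multiply by 3! = 6 to get -8.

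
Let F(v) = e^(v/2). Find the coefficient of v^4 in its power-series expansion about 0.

1/384

Compute the successive derivatives at the expansion point and divide by k!.
F(0) = 1
F′(0) = 1/2
F′′(0) = 1/4
F′′′(0) = 1/8
F^(4)(0) = 1/16
So c_4 = F^(4)(0)/4! = 1/384.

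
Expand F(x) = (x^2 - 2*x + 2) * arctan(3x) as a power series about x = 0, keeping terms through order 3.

Distribute the polynomial across the series and collect like powers.
F(0) = 0
F′(0) = 6
F′′(0) = -12
F′′′(0) = -90
Then c_k = F^(k)(0)/k! gives each Taylor coefficient.

-15*x^3 - 6*x^2 + 6*x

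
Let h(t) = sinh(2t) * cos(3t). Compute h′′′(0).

Take the Cauchy product of the two expansions.
From the series, [t^3] h = -23/3; multiply by 3! = 6 to get -46.

-46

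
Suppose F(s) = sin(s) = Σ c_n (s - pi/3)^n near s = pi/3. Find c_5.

F(pi/3) = sqrt(3)/2
F′(pi/3) = 1/2
F′′(pi/3) = -sqrt(3)/2
F′′′(pi/3) = -1/2
F^(4)(pi/3) = sqrt(3)/2
F^(5)(pi/3) = 1/2

1/240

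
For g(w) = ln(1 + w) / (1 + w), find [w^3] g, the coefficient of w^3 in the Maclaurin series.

11/6

Expand each factor separately, then convolve coefficients.
g(0) = 0
g′(0) = 1
g′′(0) = -3
g′′′(0) = 11
Then c_k = g^(k)(0)/k! gives each Taylor coefficient.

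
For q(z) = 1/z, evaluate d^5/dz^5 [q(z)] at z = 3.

Use the known series and substitute for the argument.
From the series, [(z - 3)^5] q = -1/729; multiply by 5! = 120 to get -40/243.

-40/243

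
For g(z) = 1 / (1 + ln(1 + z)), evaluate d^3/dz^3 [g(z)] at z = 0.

-14

Write 1/(1+u) = 1 - u + u^2 - u^3 + ... and substitute the series for u.
The coefficient of z^3 in the expansion is -7/3, so g′′′(0) = 3! * (-7/3) = -14.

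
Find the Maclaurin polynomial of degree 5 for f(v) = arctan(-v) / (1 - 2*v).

Use 1/(1 - r) = Σ r^k on the denominator, then take the Cauchy product.
f(0) = 0
f′(0) = -1
f′′(0) = -4
f′′′(0) = -22
f^(4)(0) = -176
f^(5)(0) = -1784

-223*v^5/15 - 22*v^4/3 - 11*v^3/3 - 2*v^2 - v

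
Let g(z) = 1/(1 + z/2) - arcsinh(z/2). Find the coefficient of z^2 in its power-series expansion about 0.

Combine the two series term by term.
g(0) = 1
g′(0) = -1
g′′(0) = 1/2

1/4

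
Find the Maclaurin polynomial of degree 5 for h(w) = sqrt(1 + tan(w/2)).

Plug the Maclaurin series of the inner function into that of the outer and collect terms.

601*w^5/122880 - 47*w^4/6144 + 11*w^3/384 - w^2/32 + w/4 + 1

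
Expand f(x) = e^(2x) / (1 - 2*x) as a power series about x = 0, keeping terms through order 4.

Expand 1/(denominator) as a geometric series and multiply by the numerator's series.
f(0) = 1
f′(0) = 4
f′′(0) = 20
f′′′(0) = 128
f^(4)(0) = 1040
The Taylor polynomial is Σ f^(k)(0)/k! · x^k.

130*x^4/3 + 64*x^3/3 + 10*x^2 + 4*x + 1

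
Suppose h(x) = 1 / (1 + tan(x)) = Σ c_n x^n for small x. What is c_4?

Write 1/(1+u) = 1 - u + u^2 - u^3 + ... and substitute the series for u.
[x^0] = 1;  [x^1] = -1;  [x^2] = 1;  [x^3] = -4/3;  [x^4] = 5/3.

5/3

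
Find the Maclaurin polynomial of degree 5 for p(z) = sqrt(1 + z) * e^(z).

Take the Cauchy product of the two expansions.
p(0) = 1
p′(0) = 3/2
p′′(0) = 7/4
p′′′(0) = 17/8
p^(4)(0) = 33/16
p^(5)(0) = 107/32
Then c_k = p^(k)(0)/k! gives each Taylor coefficient.

107*z^5/3840 + 11*z^4/128 + 17*z^3/48 + 7*z^2/8 + 3*z/2 + 1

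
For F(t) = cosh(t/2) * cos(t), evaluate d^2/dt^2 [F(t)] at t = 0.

Take the Cauchy product of the two expansions.
From the series, [t^2] F = -3/8; multiply by 2! = 2 to get -3/4.

-3/4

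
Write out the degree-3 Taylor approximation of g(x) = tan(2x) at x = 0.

8*x^3/3 + 2*x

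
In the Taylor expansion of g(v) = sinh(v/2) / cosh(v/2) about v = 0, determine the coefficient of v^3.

Divide the numerator series by the denominator series (power-series long division).
[v^0] = 0;  [v^1] = 1/2;  [v^2] = 0;  [v^3] = -1/24.

-1/24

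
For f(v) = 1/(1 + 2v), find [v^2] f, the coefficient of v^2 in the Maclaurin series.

4

Differentiate repeatedly and evaluate at the center.
[v^0] = 1;  [v^1] = -2;  [v^2] = 4.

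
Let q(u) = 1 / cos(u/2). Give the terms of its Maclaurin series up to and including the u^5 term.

Write the quotient as an unknown series and match coefficients against numerator = denominator · series.
[u^0] = 1;  [u^1] = 0;  [u^2] = 1/8;  [u^3] = 0;  [u^4] = 5/384;  [u^5] = 0.

5*u^4/384 + u^2/8 + 1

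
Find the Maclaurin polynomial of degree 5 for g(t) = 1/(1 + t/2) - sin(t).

Add the two expansions coefficient-wise.

-19*t^5/480 + t^4/16 + t^3/24 + t^2/4 - 3*t/2 + 1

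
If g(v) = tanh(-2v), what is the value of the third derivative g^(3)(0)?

16

From the series, [v^3] g = 8/3; multiply by 3! = 6 to get 16.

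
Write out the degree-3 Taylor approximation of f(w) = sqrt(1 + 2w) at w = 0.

w^3/2 - w^2/2 + w + 1

f(0) = 1
f′(0) = 1
f′′(0) = -1
f′′′(0) = 3
The Taylor polynomial is Σ f^(k)(0)/k! · w^k.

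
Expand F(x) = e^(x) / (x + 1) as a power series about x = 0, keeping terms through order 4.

3*x^4/8 - x^3/3 + x^2/2 + 1

Expand 1/(denominator) as a geometric series and multiply by the numerator's series.
[x^0] = 1;  [x^1] = 0;  [x^2] = 1/2;  [x^3] = -1/3;  [x^4] = 3/8.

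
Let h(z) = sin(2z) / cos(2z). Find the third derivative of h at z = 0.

Divide the numerator series by the denominator series (power-series long division).
From the series, [z^3] h = 8/3; multiply by 3! = 6 to get 16.

16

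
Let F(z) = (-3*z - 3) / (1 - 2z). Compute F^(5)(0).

-17280

Distribute the polynomial across the series and collect like powers.
The coefficient of z^5 in the expansion is -144, so F^(5)(0) = 5! * (-144) = -17280.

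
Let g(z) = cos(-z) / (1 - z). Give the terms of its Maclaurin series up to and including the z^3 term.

z^3/2 + z^2/2 + z + 1

Multiply the two series term by term and collect like powers.
[z^0] = 1;  [z^1] = 1;  [z^2] = 1/2;  [z^3] = 1/2.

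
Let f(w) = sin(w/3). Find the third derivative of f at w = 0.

-1/27

Use the known series and substitute for the argument.
The coefficient of w^3 in the expansion is -1/162, so f′′′(0) = 3! * (-1/162) = -1/27.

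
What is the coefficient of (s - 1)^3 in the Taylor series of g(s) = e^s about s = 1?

e/6

Differentiate repeatedly and evaluate at the center.
g(1) = e
g′(1) = e
g′′(1) = e
g′′′(1) = e
So c_3 = g′′′(1)/3! = e/6.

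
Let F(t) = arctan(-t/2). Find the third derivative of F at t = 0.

Apply the Taylor formula c_k = f^(k)(a)/k!.
The coefficient of t^3 in the expansion is 1/24, so F′′′(0) = 3! * (1/24) = 1/4.

1/4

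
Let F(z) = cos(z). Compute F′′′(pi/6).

1/2

From the series, [(z - pi/6)^3] F = 1/12; multiply by 3! = 6 to get 1/2.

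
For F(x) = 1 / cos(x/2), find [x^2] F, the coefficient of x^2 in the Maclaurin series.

Divide the numerator series by the denominator series (power-series long division).
F(0) = 1
F′(0) = 0
F′′(0) = 1/4
So c_2 = F′′(0)/2! = 1/8.

1/8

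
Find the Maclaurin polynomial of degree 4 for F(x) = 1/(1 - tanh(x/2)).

x^4/48 + x^3/12 + x^2/4 + x/2 + 1

Plug the Maclaurin series of the inner function into that of the outer and collect terms.
F(0) = 1
F′(0) = 1/2
F′′(0) = 1/2
F′′′(0) = 1/2
F^(4)(0) = 1/2
Then c_k = F^(k)(0)/k! gives each Taylor coefficient.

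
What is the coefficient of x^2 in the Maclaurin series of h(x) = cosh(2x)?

Compute the successive derivatives at the expansion point and divide by k!.
h(0) = 1
h′(0) = 0
h′′(0) = 4
So c_2 = h′′(0)/2! = 2.

2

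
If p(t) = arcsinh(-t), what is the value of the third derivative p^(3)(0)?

The coefficient of t^3 in the expansion is 1/6, so p′′′(0) = 3! * (1/6) = 1.

1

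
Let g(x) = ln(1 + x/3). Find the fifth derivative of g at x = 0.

8/81

The coefficient of x^5 in the expansion is 1/1215, so g^(5)(0) = 5! * (1/1215) = 8/81.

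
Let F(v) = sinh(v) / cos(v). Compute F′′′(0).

4

Write the quotient as an unknown series and match coefficients against numerator = denominator · series.
From the series, [v^3] F = 2/3; multiply by 3! = 6 to get 4.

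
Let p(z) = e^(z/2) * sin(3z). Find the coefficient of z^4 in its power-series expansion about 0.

Write out both Maclaurin series and multiply, keeping only the needed powers.
p(0) = 0
p′(0) = 3
p′′(0) = 3
p′′′(0) = -99/4
p^(4)(0) = -105/2
So c_4 = p^(4)(0)/4! = -35/16.

-35/16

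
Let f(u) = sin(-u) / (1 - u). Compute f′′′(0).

Take the Cauchy product of the two expansions.
From the series, [u^3] f = -5/6; multiply by 3! = 6 to get -5.

-5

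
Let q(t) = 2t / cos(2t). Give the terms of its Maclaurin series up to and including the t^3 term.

4*t^3 + 2*t

Divide the numerator series by the denominator series (power-series long division).
q(0) = 0
q′(0) = 2
q′′(0) = 0
q′′′(0) = 24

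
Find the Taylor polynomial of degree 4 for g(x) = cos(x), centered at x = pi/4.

g(pi/4) = sqrt(2)/2
g′(pi/4) = -sqrt(2)/2
g′′(pi/4) = -sqrt(2)/2
g′′′(pi/4) = sqrt(2)/2
g^(4)(pi/4) = sqrt(2)/2
Dividing each by k! gives the coefficients c_0, ..., c_4.

sqrt(2)*(x - pi/4)^4/48 + sqrt(2)*(x - pi/4)^3/12 - sqrt(2)*(x - pi/4)^2/4 - sqrt(2)*(x - pi/4)/2 + sqrt(2)/2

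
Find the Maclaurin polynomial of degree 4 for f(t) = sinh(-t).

[t^0] = 0;  [t^1] = -1;  [t^2] = 0;  [t^3] = -1/6;  [t^4] = 0.

-t^3/6 - t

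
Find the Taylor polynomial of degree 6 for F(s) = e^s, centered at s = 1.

Use the known series and substitute for the argument.
F(1) = e
F′(1) = e
F′′(1) = e
F′′′(1) = e
F^(4)(1) = e
F^(5)(1) = e
F^(6)(1) = e

e*(s - 1)^6/720 + e*(s - 1)^5/120 + e*(s - 1)^4/24 + e*(s - 1)^3/6 + e*(s - 1)^2/2 + e*(s - 1) + e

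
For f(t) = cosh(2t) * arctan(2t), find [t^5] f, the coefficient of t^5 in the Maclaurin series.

Expand each factor separately, then convolve coefficients.
f(0) = 0
f′(0) = 2
f′′(0) = 0
f′′′(0) = 8
f^(4)(0) = 0
f^(5)(0) = 288

12/5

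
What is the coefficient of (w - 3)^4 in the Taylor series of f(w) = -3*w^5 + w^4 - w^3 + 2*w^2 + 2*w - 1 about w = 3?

[(w - 3)^0] = -652;  [(w - 3)^1] = -1120;  [(w - 3)^2] = -763;  [(w - 3)^3] = -259;  [(w - 3)^4] = -44.

-44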